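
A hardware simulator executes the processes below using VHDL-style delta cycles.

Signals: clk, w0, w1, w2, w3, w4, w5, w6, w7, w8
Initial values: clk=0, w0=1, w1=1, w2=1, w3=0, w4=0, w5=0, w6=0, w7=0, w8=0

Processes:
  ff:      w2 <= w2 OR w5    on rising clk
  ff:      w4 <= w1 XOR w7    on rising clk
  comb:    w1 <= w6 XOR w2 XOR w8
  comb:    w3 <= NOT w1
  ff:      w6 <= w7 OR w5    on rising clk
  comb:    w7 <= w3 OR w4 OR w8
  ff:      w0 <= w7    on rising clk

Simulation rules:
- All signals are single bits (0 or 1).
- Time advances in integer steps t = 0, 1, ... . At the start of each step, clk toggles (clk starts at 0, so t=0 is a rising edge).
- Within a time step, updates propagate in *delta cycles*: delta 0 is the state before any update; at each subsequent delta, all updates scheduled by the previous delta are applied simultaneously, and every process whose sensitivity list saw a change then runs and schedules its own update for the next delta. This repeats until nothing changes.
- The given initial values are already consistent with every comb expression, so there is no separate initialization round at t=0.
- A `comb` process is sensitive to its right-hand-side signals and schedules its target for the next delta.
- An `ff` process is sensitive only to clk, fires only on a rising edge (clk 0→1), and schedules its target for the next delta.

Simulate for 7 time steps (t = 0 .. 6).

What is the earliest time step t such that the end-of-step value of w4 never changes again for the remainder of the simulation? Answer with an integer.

4

t=0 Δ0: w6=0 w4=0 w7=0 clk=0 w5=0 w2=1 w8=0 w0=1 w1=1 w3=0
  Δ1: clk:0→1
  Δ2: w4:0→1, w0:1→0
  Δ3: w7:0→1
  (3Δ to stable)
t=1 Δ0: w6=0 w4=1 w7=1 clk=1 w5=0 w2=1 w8=0 w0=0 w1=1 w3=0
  Δ1: clk:1→0
  (1Δ to stable)
t=2 Δ0: w6=0 w4=1 w7=1 clk=0 w5=0 w2=1 w8=0 w0=0 w1=1 w3=0
  Δ1: clk:0→1
  Δ2: w6:0→1, w4:1→0, w0:0→1
  Δ3: w7:1→0, w1:1→0
  Δ4: w3:0→1
  Δ5: w7:0→1
  (5Δ to stable)
t=3 Δ0: w6=1 w4=0 w7=1 clk=1 w5=0 w2=1 w8=0 w0=1 w1=0 w3=1
  Δ1: clk:1→0
  (1Δ to stable)
t=4 Δ0: w6=1 w4=0 w7=1 clk=0 w5=0 w2=1 w8=0 w0=1 w1=0 w3=1
  Δ1: clk:0→1
  Δ2: w4:0→1
  (2Δ to stable)
t=5 Δ0: w6=1 w4=1 w7=1 clk=1 w5=0 w2=1 w8=0 w0=1 w1=0 w3=1
  Δ1: clk:1→0
  (1Δ to stable)
t=6 Δ0: w6=1 w4=1 w7=1 clk=0 w5=0 w2=1 w8=0 w0=1 w1=0 w3=1
  Δ1: clk:0→1
  (1Δ to stable)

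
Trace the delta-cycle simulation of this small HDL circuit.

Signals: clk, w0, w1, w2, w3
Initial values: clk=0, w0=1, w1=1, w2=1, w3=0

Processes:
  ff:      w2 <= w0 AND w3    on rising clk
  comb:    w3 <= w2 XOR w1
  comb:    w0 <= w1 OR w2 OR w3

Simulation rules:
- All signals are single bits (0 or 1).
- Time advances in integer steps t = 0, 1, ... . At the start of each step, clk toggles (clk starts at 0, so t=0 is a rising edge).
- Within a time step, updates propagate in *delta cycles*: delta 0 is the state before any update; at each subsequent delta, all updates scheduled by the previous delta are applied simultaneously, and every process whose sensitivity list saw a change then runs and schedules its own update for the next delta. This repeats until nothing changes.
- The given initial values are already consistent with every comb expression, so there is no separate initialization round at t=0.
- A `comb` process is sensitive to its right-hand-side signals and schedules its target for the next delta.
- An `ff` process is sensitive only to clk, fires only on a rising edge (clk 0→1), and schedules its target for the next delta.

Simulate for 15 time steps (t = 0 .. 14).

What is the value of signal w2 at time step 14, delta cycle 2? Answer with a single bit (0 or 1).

[bits: clk,w1,w2,w0,w3]
t=0: Δ0=01110 Δ1=11110 Δ2=11010 Δ3=11011 | 3Δ
t=1: Δ0=11011 Δ1=01011 | 1Δ
t=2: Δ0=01011 Δ1=11011 Δ2=11111 Δ3=11110 | 3Δ
t=3: Δ0=11110 Δ1=01110 | 1Δ
t=4: Δ0=01110 Δ1=11110 Δ2=11010 Δ3=11011 | 3Δ
t=5: Δ0=11011 Δ1=01011 | 1Δ
t=6: Δ0=01011 Δ1=11011 Δ2=11111 Δ3=11110 | 3Δ
t=7: Δ0=11110 Δ1=01110 | 1Δ
t=8: Δ0=01110 Δ1=11110 Δ2=11010 Δ3=11011 | 3Δ
t=9: Δ0=11011 Δ1=01011 | 1Δ
t=10: Δ0=01011 Δ1=11011 Δ2=11111 Δ3=11110 | 3Δ
t=11: Δ0=11110 Δ1=01110 | 1Δ
t=12: Δ0=01110 Δ1=11110 Δ2=11010 Δ3=11011 | 3Δ
t=13: Δ0=11011 Δ1=01011 | 1Δ
t=14: Δ0=01011 Δ1=11011 Δ2=11111 Δ3=11110 | 3Δ

1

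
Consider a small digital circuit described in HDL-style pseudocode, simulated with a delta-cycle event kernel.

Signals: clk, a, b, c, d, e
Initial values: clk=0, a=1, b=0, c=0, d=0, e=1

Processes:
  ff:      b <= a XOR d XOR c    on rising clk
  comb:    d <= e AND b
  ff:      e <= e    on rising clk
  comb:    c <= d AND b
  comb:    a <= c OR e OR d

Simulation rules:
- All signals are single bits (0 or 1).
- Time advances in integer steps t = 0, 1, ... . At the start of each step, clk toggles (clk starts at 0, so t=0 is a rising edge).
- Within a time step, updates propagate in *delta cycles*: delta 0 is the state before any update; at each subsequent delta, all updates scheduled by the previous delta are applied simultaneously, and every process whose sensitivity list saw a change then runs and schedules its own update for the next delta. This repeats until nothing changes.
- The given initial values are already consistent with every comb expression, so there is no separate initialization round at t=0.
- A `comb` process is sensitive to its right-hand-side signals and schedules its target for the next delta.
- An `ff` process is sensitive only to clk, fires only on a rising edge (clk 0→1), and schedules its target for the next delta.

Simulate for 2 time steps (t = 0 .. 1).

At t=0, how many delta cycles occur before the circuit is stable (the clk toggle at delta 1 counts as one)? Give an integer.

4

t0.Δ0 a=1 clk=0 b=0 d=0 e=1 c=0
t0.Δ1 a=1 clk=1 b=0 d=0 e=1 c=0
t0.Δ2 a=1 clk=1 b=1 d=0 e=1 c=0
t0.Δ3 a=1 clk=1 b=1 d=1 e=1 c=0
t0.Δ4 a=1 clk=1 b=1 d=1 e=1 c=1
t1.Δ0 a=1 clk=1 b=1 d=1 e=1 c=1
t1.Δ1 a=1 clk=0 b=1 d=1 e=1 c=1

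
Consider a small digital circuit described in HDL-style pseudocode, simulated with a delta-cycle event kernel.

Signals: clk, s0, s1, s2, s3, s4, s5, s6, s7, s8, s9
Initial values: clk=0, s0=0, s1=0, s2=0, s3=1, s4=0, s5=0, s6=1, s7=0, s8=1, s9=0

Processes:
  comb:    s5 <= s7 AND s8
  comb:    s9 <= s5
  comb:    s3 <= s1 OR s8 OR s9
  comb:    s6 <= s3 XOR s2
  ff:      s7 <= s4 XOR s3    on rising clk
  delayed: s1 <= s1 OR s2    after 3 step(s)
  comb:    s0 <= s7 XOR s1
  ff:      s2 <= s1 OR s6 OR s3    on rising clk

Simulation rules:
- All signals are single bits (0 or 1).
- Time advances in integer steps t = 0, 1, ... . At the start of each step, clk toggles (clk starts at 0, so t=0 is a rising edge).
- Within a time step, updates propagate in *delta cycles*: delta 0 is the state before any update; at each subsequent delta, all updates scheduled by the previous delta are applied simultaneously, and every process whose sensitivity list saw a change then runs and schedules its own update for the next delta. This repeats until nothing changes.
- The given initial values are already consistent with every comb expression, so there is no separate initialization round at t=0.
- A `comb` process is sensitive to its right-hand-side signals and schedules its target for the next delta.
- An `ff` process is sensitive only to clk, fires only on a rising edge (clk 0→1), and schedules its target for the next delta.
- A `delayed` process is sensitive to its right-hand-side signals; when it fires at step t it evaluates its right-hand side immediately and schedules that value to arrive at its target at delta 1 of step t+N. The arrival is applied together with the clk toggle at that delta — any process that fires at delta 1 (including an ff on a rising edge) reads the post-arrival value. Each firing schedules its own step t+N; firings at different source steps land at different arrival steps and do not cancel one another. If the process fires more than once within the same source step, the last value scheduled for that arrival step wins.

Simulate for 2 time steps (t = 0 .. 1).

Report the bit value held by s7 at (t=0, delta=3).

1

t=0 Δ0: s2=0 s7=0 clk=0 s5=0 s3=1 s4=0 s9=0 s8=1 s6=1 s0=0 s1=0
  Δ1: clk:0→1
  Δ2: s2:0→1, s7:0→1
  Δ3: s5:0→1, s6:1→0, s0:0→1
  Δ4: s9:0→1
  (4Δ to stable)
t=1 Δ0: s2=1 s7=1 clk=1 s5=1 s3=1 s4=0 s9=1 s8=1 s6=0 s0=1 s1=0
  Δ1: clk:1→0
  (1Δ to stable)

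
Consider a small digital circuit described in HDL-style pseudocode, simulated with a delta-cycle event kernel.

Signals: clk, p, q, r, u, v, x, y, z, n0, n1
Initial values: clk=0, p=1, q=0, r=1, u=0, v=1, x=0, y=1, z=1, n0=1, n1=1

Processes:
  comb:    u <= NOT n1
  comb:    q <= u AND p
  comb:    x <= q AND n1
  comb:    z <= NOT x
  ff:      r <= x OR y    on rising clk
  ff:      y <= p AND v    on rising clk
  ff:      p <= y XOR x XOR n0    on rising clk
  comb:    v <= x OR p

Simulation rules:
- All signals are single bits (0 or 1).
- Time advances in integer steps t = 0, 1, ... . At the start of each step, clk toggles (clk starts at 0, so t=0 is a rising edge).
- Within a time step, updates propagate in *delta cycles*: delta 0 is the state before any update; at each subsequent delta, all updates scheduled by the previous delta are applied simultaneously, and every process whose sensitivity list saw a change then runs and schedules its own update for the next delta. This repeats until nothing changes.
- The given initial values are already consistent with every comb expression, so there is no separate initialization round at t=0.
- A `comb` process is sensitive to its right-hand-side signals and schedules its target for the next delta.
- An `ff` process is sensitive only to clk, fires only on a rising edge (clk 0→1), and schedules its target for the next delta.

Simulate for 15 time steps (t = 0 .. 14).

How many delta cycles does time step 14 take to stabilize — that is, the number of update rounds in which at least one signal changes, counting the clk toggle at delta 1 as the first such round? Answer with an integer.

2

[bits: n1,z,clk,r,n0,p,x,q,v,y,u]
t=0: Δ0=11011100110 Δ1=11111100110 Δ2=11111000110 Δ3=11111000010 | 3Δ
t=1: Δ0=11111000010 Δ1=11011000010 | 1Δ
t=2: Δ0=11011000010 Δ1=11111000010 Δ2=11111000000 | 2Δ
t=3: Δ0=11111000000 Δ1=11011000000 | 1Δ
t=4: Δ0=11011000000 Δ1=11111000000 Δ2=11101100000 Δ3=11101100100 | 3Δ
t=5: Δ0=11101100100 Δ1=11001100100 | 1Δ
t=6: Δ0=11001100100 Δ1=11101100100 Δ2=11101100110 | 2Δ
t=7: Δ0=11101100110 Δ1=11001100110 | 1Δ
t=8: Δ0=11001100110 Δ1=11101100110 Δ2=11111000110 Δ3=11111000010 | 3Δ
t=9: Δ0=11111000010 Δ1=11011000010 | 1Δ
t=10: Δ0=11011000010 Δ1=11111000010 Δ2=11111000000 | 2Δ
t=11: Δ0=11111000000 Δ1=11011000000 | 1Δ
t=12: Δ0=11011000000 Δ1=11111000000 Δ2=11101100000 Δ3=11101100100 | 3Δ
t=13: Δ0=11101100100 Δ1=11001100100 | 1Δ
t=14: Δ0=11001100100 Δ1=11101100100 Δ2=11101100110 | 2Δ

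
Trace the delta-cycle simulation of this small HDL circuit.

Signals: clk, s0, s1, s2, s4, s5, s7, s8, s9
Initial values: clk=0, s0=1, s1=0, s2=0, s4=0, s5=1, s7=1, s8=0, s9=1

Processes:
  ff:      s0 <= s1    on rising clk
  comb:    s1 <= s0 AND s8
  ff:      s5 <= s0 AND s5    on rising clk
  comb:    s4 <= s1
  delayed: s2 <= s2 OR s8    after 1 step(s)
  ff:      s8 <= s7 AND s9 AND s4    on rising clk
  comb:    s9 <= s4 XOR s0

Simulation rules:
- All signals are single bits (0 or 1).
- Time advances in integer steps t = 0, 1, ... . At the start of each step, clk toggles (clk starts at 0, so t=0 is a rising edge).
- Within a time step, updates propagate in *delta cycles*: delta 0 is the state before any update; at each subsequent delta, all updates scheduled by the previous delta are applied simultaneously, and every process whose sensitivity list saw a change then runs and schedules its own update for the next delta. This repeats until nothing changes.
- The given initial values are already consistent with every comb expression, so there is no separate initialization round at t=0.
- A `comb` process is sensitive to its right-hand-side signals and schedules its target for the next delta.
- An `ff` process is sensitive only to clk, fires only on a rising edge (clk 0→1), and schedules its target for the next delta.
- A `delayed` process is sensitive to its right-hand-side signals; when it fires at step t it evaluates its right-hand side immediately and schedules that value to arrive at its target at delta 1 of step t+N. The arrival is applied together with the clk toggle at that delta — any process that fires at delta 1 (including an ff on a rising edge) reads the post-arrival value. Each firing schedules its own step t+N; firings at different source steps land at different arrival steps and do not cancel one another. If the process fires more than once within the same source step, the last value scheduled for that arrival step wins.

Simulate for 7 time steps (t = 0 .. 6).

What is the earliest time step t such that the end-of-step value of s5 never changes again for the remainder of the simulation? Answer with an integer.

[bits: s9,clk,s2,s7,s1,s8,s5,s4,s0]
t=0: Δ0=100100101 Δ1=110100101 Δ2=110100100 Δ3=010100100 | 3Δ
t=1: Δ0=010100100 Δ1=000100100 | 1Δ
t=2: Δ0=000100100 Δ1=010100100 Δ2=010100000 | 2Δ
t=3: Δ0=010100000 Δ1=000100000 | 1Δ
t=4: Δ0=000100000 Δ1=010100000 | 1Δ
t=5: Δ0=010100000 Δ1=000100000 | 1Δ
t=6: Δ0=000100000 Δ1=010100000 | 1Δ

2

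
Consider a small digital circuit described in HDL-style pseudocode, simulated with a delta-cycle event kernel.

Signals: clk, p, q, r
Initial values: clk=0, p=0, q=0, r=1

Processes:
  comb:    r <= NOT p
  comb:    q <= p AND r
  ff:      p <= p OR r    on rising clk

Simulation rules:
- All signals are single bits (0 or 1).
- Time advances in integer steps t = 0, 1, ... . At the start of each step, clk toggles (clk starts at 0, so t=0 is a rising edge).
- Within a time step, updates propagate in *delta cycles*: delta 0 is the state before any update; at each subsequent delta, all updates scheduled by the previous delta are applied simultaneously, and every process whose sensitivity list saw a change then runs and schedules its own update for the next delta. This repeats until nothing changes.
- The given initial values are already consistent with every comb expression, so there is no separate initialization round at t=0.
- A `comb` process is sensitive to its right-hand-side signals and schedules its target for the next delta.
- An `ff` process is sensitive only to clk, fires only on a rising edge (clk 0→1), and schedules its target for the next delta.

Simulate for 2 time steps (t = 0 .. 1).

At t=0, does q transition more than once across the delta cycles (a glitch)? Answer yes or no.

t0.Δ0 r=1 clk=0 q=0 p=0
t0.Δ1 r=1 clk=1 q=0 p=0
t0.Δ2 r=1 clk=1 q=0 p=1
t0.Δ3 r=0 clk=1 q=1 p=1
t0.Δ4 r=0 clk=1 q=0 p=1
t1.Δ0 r=0 clk=1 q=0 p=1
t1.Δ1 r=0 clk=0 q=0 p=1

yes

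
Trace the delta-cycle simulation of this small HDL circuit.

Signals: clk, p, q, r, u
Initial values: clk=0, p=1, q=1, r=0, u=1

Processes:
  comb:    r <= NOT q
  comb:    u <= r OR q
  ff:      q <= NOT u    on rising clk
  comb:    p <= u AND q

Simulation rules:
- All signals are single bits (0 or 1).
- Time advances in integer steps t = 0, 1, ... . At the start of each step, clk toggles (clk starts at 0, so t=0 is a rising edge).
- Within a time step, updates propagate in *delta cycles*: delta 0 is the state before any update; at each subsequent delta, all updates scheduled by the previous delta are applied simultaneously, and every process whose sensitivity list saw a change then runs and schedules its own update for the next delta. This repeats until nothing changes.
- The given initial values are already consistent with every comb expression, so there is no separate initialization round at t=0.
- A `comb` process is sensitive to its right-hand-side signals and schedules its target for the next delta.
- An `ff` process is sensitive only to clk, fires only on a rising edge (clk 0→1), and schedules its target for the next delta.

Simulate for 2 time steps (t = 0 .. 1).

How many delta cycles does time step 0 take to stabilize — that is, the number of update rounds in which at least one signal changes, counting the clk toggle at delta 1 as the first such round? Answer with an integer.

4

t=0 Δ0: r=0 u=1 clk=0 q=1 p=1
  Δ1: clk:0→1
  Δ2: q:1→0
  Δ3: r:0→1, u:1→0, p:1→0
  Δ4: u:0→1
  (4Δ to stable)
t=1 Δ0: r=1 u=1 clk=1 q=0 p=0
  Δ1: clk:1→0
  (1Δ to stable)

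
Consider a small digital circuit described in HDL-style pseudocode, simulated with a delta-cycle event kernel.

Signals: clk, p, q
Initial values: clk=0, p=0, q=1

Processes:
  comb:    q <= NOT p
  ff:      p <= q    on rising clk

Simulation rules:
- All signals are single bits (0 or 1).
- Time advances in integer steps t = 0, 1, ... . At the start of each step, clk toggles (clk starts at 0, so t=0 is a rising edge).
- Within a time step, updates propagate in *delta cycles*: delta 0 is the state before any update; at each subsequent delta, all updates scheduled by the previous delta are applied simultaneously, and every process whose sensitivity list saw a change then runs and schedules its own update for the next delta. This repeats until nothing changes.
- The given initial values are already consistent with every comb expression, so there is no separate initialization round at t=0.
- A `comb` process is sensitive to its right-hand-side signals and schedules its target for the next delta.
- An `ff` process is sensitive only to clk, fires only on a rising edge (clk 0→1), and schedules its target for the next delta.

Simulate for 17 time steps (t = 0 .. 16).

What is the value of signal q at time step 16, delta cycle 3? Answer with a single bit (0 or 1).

[bits: p,clk,q]
t=0: Δ0=001 Δ1=011 Δ2=111 Δ3=110 | 3Δ
t=1: Δ0=110 Δ1=100 | 1Δ
t=2: Δ0=100 Δ1=110 Δ2=010 Δ3=011 | 3Δ
t=3: Δ0=011 Δ1=001 | 1Δ
t=4: Δ0=001 Δ1=011 Δ2=111 Δ3=110 | 3Δ
t=5: Δ0=110 Δ1=100 | 1Δ
t=6: Δ0=100 Δ1=110 Δ2=010 Δ3=011 | 3Δ
t=7: Δ0=011 Δ1=001 | 1Δ
t=8: Δ0=001 Δ1=011 Δ2=111 Δ3=110 | 3Δ
t=9: Δ0=110 Δ1=100 | 1Δ
t=10: Δ0=100 Δ1=110 Δ2=010 Δ3=011 | 3Δ
t=11: Δ0=011 Δ1=001 | 1Δ
t=12: Δ0=001 Δ1=011 Δ2=111 Δ3=110 | 3Δ
t=13: Δ0=110 Δ1=100 | 1Δ
t=14: Δ0=100 Δ1=110 Δ2=010 Δ3=011 | 3Δ
t=15: Δ0=011 Δ1=001 | 1Δ
t=16: Δ0=001 Δ1=011 Δ2=111 Δ3=110 | 3Δ

0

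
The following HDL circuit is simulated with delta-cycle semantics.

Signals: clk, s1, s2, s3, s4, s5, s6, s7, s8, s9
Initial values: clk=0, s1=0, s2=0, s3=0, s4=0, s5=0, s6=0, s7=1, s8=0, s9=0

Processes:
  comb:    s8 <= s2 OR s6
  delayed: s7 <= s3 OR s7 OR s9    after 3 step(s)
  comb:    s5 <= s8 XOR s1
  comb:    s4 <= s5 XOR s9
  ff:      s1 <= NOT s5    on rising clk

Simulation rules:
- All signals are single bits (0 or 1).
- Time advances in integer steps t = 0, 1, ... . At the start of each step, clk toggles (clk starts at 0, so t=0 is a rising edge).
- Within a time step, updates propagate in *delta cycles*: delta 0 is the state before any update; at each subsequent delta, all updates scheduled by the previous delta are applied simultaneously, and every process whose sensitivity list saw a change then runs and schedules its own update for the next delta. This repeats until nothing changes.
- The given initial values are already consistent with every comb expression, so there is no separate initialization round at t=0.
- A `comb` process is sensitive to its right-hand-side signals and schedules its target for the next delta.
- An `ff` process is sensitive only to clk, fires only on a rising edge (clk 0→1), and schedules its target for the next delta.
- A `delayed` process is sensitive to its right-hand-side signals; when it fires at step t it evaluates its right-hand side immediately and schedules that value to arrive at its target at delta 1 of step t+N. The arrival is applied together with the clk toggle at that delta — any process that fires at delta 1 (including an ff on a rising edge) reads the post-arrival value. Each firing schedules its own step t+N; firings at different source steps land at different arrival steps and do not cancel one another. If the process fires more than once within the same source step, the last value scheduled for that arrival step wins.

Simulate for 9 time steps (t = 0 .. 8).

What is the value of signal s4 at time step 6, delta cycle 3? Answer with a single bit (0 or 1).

1

t0.Δ0 s9=0 s2=0 s1=0 clk=0 s4=0 s7=1 s3=0 s6=0 s5=0 s8=0
t0.Δ1 s9=0 s2=0 s1=0 clk=1 s4=0 s7=1 s3=0 s6=0 s5=0 s8=0
t0.Δ2 s9=0 s2=0 s1=1 clk=1 s4=0 s7=1 s3=0 s6=0 s5=0 s8=0
t0.Δ3 s9=0 s2=0 s1=1 clk=1 s4=0 s7=1 s3=0 s6=0 s5=1 s8=0
t0.Δ4 s9=0 s2=0 s1=1 clk=1 s4=1 s7=1 s3=0 s6=0 s5=1 s8=0
t1.Δ0 s9=0 s2=0 s1=1 clk=1 s4=1 s7=1 s3=0 s6=0 s5=1 s8=0
t1.Δ1 s9=0 s2=0 s1=1 clk=0 s4=1 s7=1 s3=0 s6=0 s5=1 s8=0
t2.Δ0 s9=0 s2=0 s1=1 clk=0 s4=1 s7=1 s3=0 s6=0 s5=1 s8=0
t2.Δ1 s9=0 s2=0 s1=1 clk=1 s4=1 s7=1 s3=0 s6=0 s5=1 s8=0
t2.Δ2 s9=0 s2=0 s1=0 clk=1 s4=1 s7=1 s3=0 s6=0 s5=1 s8=0
t2.Δ3 s9=0 s2=0 s1=0 clk=1 s4=1 s7=1 s3=0 s6=0 s5=0 s8=0
t2.Δ4 s9=0 s2=0 s1=0 clk=1 s4=0 s7=1 s3=0 s6=0 s5=0 s8=0
t3.Δ0 s9=0 s2=0 s1=0 clk=1 s4=0 s7=1 s3=0 s6=0 s5=0 s8=0
t3.Δ1 s9=0 s2=0 s1=0 clk=0 s4=0 s7=1 s3=0 s6=0 s5=0 s8=0
t4.Δ0 s9=0 s2=0 s1=0 clk=0 s4=0 s7=1 s3=0 s6=0 s5=0 s8=0
t4.Δ1 s9=0 s2=0 s1=0 clk=1 s4=0 s7=1 s3=0 s6=0 s5=0 s8=0
t4.Δ2 s9=0 s2=0 s1=1 clk=1 s4=0 s7=1 s3=0 s6=0 s5=0 s8=0
t4.Δ3 s9=0 s2=0 s1=1 clk=1 s4=0 s7=1 s3=0 s6=0 s5=1 s8=0
t4.Δ4 s9=0 s2=0 s1=1 clk=1 s4=1 s7=1 s3=0 s6=0 s5=1 s8=0
t5.Δ0 s9=0 s2=0 s1=1 clk=1 s4=1 s7=1 s3=0 s6=0 s5=1 s8=0
t5.Δ1 s9=0 s2=0 s1=1 clk=0 s4=1 s7=1 s3=0 s6=0 s5=1 s8=0
t6.Δ0 s9=0 s2=0 s1=1 clk=0 s4=1 s7=1 s3=0 s6=0 s5=1 s8=0
t6.Δ1 s9=0 s2=0 s1=1 clk=1 s4=1 s7=1 s3=0 s6=0 s5=1 s8=0
t6.Δ2 s9=0 s2=0 s1=0 clk=1 s4=1 s7=1 s3=0 s6=0 s5=1 s8=0
t6.Δ3 s9=0 s2=0 s1=0 clk=1 s4=1 s7=1 s3=0 s6=0 s5=0 s8=0
t6.Δ4 s9=0 s2=0 s1=0 clk=1 s4=0 s7=1 s3=0 s6=0 s5=0 s8=0
t7.Δ0 s9=0 s2=0 s1=0 clk=1 s4=0 s7=1 s3=0 s6=0 s5=0 s8=0
t7.Δ1 s9=0 s2=0 s1=0 clk=0 s4=0 s7=1 s3=0 s6=0 s5=0 s8=0
t8.Δ0 s9=0 s2=0 s1=0 clk=0 s4=0 s7=1 s3=0 s6=0 s5=0 s8=0
t8.Δ1 s9=0 s2=0 s1=0 clk=1 s4=0 s7=1 s3=0 s6=0 s5=0 s8=0
t8.Δ2 s9=0 s2=0 s1=1 clk=1 s4=0 s7=1 s3=0 s6=0 s5=0 s8=0
t8.Δ3 s9=0 s2=0 s1=1 clk=1 s4=0 s7=1 s3=0 s6=0 s5=1 s8=0
t8.Δ4 s9=0 s2=0 s1=1 clk=1 s4=1 s7=1 s3=0 s6=0 s5=1 s8=0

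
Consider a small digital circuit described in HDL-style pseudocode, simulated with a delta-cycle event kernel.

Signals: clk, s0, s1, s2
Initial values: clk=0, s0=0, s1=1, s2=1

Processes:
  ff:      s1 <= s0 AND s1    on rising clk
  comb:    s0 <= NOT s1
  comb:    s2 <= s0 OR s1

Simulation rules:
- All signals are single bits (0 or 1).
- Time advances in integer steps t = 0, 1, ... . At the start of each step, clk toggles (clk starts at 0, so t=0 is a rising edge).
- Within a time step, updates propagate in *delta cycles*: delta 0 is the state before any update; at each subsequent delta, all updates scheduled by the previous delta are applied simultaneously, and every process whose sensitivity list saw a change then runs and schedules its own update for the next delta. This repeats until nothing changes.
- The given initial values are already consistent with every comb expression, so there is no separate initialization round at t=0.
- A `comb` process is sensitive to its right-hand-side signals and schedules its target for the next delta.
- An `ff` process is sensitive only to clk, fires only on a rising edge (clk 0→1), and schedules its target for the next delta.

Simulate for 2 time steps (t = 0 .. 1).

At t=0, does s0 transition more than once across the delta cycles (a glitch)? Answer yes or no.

[bits: s2,s0,s1,clk]
t=0: Δ0=1010 Δ1=1011 Δ2=1001 Δ3=0101 Δ4=1101 | 4Δ
t=1: Δ0=1101 Δ1=1100 | 1Δ

no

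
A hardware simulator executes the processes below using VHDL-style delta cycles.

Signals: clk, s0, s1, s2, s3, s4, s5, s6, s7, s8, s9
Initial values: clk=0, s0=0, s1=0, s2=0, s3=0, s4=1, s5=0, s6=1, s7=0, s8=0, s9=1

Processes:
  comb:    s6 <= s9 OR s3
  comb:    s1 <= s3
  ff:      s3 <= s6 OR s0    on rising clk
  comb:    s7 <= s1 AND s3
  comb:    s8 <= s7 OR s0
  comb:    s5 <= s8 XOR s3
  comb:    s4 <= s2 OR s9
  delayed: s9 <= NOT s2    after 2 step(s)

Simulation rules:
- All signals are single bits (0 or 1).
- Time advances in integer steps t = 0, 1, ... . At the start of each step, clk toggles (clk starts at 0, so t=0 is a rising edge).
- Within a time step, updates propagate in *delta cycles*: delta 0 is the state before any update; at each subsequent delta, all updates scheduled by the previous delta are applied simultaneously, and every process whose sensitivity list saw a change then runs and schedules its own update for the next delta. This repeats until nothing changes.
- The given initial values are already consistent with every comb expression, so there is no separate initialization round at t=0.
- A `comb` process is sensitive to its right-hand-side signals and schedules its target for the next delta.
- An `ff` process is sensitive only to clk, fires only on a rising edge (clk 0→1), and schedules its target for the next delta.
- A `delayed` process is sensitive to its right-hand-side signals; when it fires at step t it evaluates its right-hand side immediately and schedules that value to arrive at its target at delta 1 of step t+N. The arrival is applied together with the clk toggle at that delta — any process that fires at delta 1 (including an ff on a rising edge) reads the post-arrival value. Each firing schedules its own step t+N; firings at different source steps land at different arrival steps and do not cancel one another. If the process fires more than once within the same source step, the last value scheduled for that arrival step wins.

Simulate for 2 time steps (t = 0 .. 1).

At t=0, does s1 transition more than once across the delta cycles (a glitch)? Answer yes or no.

t0.Δ0 s7=0 s6=1 s4=1 s5=0 s2=0 clk=0 s0=0 s8=0 s9=1 s1=0 s3=0
t0.Δ1 s7=0 s6=1 s4=1 s5=0 s2=0 clk=1 s0=0 s8=0 s9=1 s1=0 s3=0
t0.Δ2 s7=0 s6=1 s4=1 s5=0 s2=0 clk=1 s0=0 s8=0 s9=1 s1=0 s3=1
t0.Δ3 s7=0 s6=1 s4=1 s5=1 s2=0 clk=1 s0=0 s8=0 s9=1 s1=1 s3=1
t0.Δ4 s7=1 s6=1 s4=1 s5=1 s2=0 clk=1 s0=0 s8=0 s9=1 s1=1 s3=1
t0.Δ5 s7=1 s6=1 s4=1 s5=1 s2=0 clk=1 s0=0 s8=1 s9=1 s1=1 s3=1
t0.Δ6 s7=1 s6=1 s4=1 s5=0 s2=0 clk=1 s0=0 s8=1 s9=1 s1=1 s3=1
t1.Δ0 s7=1 s6=1 s4=1 s5=0 s2=0 clk=1 s0=0 s8=1 s9=1 s1=1 s3=1
t1.Δ1 s7=1 s6=1 s4=1 s5=0 s2=0 clk=0 s0=0 s8=1 s9=1 s1=1 s3=1

no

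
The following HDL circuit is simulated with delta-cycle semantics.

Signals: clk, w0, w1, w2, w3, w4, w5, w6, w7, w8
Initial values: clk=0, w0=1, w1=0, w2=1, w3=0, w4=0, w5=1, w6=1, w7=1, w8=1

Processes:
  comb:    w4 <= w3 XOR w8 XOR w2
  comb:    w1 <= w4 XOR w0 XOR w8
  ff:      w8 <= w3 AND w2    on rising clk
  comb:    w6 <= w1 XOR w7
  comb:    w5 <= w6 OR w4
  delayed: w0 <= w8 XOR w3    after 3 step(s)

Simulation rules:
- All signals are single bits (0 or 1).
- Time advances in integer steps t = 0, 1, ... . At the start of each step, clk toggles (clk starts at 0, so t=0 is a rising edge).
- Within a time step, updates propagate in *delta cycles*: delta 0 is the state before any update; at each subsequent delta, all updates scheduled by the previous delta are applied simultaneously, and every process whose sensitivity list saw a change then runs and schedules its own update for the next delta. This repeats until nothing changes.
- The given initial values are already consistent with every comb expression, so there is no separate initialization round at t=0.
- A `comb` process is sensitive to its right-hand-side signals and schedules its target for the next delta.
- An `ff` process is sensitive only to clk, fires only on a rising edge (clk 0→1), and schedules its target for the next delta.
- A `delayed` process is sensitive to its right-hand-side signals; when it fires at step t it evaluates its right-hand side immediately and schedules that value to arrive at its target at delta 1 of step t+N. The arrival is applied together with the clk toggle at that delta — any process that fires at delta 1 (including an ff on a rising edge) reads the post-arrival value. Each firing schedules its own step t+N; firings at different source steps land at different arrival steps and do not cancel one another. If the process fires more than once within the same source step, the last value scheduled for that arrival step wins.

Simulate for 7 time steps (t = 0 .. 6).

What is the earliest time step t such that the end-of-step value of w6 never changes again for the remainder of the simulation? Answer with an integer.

t=0 Δ0: w7=1 w6=1 w3=0 w5=1 w4=0 clk=0 w8=1 w0=1 w2=1 w1=0
  Δ1: clk:0→1
  Δ2: w8:1→0
  Δ3: w4:0→1, w1:0→1
  Δ4: w6:1→0, w1:1→0
  Δ5: w6:0→1
  (5Δ to stable)
t=1 Δ0: w7=1 w6=1 w3=0 w5=1 w4=1 clk=1 w8=0 w0=1 w2=1 w1=0
  Δ1: clk:1→0
  (1Δ to stable)
t=2 Δ0: w7=1 w6=1 w3=0 w5=1 w4=1 clk=0 w8=0 w0=1 w2=1 w1=0
  Δ1: clk:0→1
  (1Δ to stable)
t=3 Δ0: w7=1 w6=1 w3=0 w5=1 w4=1 clk=1 w8=0 w0=1 w2=1 w1=0
  Δ1: clk:1→0, w0:1→0
  Δ2: w1:0→1
  Δ3: w6:1→0
  (3Δ to stable)
t=4 Δ0: w7=1 w6=0 w3=0 w5=1 w4=1 clk=0 w8=0 w0=0 w2=1 w1=1
  Δ1: clk:0→1
  (1Δ to stable)
t=5 Δ0: w7=1 w6=0 w3=0 w5=1 w4=1 clk=1 w8=0 w0=0 w2=1 w1=1
  Δ1: clk:1→0
  (1Δ to stable)
t=6 Δ0: w7=1 w6=0 w3=0 w5=1 w4=1 clk=0 w8=0 w0=0 w2=1 w1=1
  Δ1: clk:0→1
  (1Δ to stable)

3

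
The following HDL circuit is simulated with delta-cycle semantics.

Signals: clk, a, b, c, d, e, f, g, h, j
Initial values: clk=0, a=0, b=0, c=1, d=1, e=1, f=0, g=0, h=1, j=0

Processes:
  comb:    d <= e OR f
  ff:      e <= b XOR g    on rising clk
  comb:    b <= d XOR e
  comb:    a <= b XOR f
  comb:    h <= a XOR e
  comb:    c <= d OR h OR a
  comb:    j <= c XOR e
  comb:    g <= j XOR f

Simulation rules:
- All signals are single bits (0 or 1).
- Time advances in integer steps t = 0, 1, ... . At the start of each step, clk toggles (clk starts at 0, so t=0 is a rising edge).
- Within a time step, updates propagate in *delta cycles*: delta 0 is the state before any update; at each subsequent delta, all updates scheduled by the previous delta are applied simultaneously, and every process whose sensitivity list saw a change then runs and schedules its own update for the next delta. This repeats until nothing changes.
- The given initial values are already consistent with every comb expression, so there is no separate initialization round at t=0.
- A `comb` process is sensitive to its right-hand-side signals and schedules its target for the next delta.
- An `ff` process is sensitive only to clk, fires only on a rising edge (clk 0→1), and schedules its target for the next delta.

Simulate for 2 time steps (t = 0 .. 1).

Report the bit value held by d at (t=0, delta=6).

[bits: f,h,g,a,c,d,j,e,clk,b]
t=0: Δ0=0100110100 Δ1=0100110110 Δ2=0100110010 Δ3=0000101011 Δ4=0011001010 Δ5=0110100010 Δ6=0000101010 Δ7=0010001010 Δ8=0010000010 Δ9=0000000010 | 9Δ
t=1: Δ0=0000000010 Δ1=0000000000 | 1Δ

0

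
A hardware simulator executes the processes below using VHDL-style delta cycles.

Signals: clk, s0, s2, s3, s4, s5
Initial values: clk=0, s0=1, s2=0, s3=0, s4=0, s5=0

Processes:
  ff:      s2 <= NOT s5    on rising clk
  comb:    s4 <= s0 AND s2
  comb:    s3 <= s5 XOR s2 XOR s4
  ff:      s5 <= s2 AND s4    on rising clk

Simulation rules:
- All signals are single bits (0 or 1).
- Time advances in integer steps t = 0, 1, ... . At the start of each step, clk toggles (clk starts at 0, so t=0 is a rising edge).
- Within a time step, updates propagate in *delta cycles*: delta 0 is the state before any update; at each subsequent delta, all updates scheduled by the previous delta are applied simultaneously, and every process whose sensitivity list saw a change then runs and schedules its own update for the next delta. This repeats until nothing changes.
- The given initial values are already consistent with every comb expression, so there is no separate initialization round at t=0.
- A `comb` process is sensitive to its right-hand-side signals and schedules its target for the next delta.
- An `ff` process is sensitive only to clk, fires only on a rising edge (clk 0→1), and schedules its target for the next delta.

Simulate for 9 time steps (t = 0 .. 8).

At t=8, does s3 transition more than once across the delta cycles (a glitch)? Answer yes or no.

[bits: s0,clk,s4,s5,s3,s2]
t=0: Δ0=100000 Δ1=110000 Δ2=110001 Δ3=111011 Δ4=111001 | 4Δ
t=1: Δ0=111001 Δ1=101001 | 1Δ
t=2: Δ0=101001 Δ1=111001 Δ2=111101 Δ3=111111 | 3Δ
t=3: Δ0=111111 Δ1=101111 | 1Δ
t=4: Δ0=101111 Δ1=111111 Δ2=111110 Δ3=110100 Δ4=110110 | 4Δ
t=5: Δ0=110110 Δ1=100110 | 1Δ
t=6: Δ0=100110 Δ1=110110 Δ2=110010 Δ3=110000 | 3Δ
t=7: Δ0=110000 Δ1=100000 | 1Δ
t=8: Δ0=100000 Δ1=110000 Δ2=110001 Δ3=111011 Δ4=111001 | 4Δ

yes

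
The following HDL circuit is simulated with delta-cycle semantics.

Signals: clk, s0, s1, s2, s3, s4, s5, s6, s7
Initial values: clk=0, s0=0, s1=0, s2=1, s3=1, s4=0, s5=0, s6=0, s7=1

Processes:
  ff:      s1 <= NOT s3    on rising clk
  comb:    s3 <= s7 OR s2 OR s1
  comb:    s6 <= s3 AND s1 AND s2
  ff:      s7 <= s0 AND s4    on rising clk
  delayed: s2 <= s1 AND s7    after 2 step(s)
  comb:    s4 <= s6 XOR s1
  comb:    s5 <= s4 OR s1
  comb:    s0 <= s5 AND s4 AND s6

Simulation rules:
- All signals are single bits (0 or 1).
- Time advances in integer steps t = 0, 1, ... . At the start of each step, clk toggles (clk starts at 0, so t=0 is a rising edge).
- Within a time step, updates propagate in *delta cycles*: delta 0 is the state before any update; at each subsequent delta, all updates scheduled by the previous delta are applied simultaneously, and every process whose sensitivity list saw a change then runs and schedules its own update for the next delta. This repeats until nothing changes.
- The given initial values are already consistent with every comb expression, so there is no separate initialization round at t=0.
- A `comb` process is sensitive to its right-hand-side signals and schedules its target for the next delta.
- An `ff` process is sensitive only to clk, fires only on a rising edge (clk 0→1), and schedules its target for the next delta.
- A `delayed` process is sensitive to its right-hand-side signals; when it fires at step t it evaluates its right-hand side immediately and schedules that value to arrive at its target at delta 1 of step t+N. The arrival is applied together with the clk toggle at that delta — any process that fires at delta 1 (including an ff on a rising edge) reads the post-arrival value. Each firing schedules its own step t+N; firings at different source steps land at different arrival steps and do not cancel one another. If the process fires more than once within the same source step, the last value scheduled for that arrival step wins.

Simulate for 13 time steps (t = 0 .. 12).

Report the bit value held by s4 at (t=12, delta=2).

t=0 Δ0: s3=1 s4=0 s0=0 clk=0 s2=1 s7=1 s6=0 s1=0 s5=0
  Δ1: clk:0→1
  Δ2: s7:1→0
  (2Δ to stable)
t=1 Δ0: s3=1 s4=0 s0=0 clk=1 s2=1 s7=0 s6=0 s1=0 s5=0
  Δ1: clk:1→0
  (1Δ to stable)
t=2 Δ0: s3=1 s4=0 s0=0 clk=0 s2=1 s7=0 s6=0 s1=0 s5=0
  Δ1: clk:0→1, s2:1→0
  Δ2: s3:1→0
  (2Δ to stable)
t=3 Δ0: s3=0 s4=0 s0=0 clk=1 s2=0 s7=0 s6=0 s1=0 s5=0
  Δ1: clk:1→0
  (1Δ to stable)
t=4 Δ0: s3=0 s4=0 s0=0 clk=0 s2=0 s7=0 s6=0 s1=0 s5=0
  Δ1: clk:0→1
  Δ2: s1:0→1
  Δ3: s3:0→1, s4:0→1, s5:0→1
  (3Δ to stable)
t=5 Δ0: s3=1 s4=1 s0=0 clk=1 s2=0 s7=0 s6=0 s1=1 s5=1
  Δ1: clk:1→0
  (1Δ to stable)
t=6 Δ0: s3=1 s4=1 s0=0 clk=0 s2=0 s7=0 s6=0 s1=1 s5=1
  Δ1: clk:0→1
  Δ2: s1:1→0
  Δ3: s3:1→0, s4:1→0
  Δ4: s5:1→0
  (4Δ to stable)
t=7 Δ0: s3=0 s4=0 s0=0 clk=1 s2=0 s7=0 s6=0 s1=0 s5=0
  Δ1: clk:1→0
  (1Δ to stable)
t=8 Δ0: s3=0 s4=0 s0=0 clk=0 s2=0 s7=0 s6=0 s1=0 s5=0
  Δ1: clk:0→1
  Δ2: s1:0→1
  Δ3: s3:0→1, s4:0→1, s5:0→1
  (3Δ to stable)
t=9 Δ0: s3=1 s4=1 s0=0 clk=1 s2=0 s7=0 s6=0 s1=1 s5=1
  Δ1: clk:1→0
  (1Δ to stable)
t=10 Δ0: s3=1 s4=1 s0=0 clk=0 s2=0 s7=0 s6=0 s1=1 s5=1
  Δ1: clk:0→1
  Δ2: s1:1→0
  Δ3: s3:1→0, s4:1→0
  Δ4: s5:1→0
  (4Δ to stable)
t=11 Δ0: s3=0 s4=0 s0=0 clk=1 s2=0 s7=0 s6=0 s1=0 s5=0
  Δ1: clk:1→0
  (1Δ to stable)
t=12 Δ0: s3=0 s4=0 s0=0 clk=0 s2=0 s7=0 s6=0 s1=0 s5=0
  Δ1: clk:0→1
  Δ2: s1:0→1
  Δ3: s3:0→1, s4:0→1, s5:0→1
  (3Δ to stable)

0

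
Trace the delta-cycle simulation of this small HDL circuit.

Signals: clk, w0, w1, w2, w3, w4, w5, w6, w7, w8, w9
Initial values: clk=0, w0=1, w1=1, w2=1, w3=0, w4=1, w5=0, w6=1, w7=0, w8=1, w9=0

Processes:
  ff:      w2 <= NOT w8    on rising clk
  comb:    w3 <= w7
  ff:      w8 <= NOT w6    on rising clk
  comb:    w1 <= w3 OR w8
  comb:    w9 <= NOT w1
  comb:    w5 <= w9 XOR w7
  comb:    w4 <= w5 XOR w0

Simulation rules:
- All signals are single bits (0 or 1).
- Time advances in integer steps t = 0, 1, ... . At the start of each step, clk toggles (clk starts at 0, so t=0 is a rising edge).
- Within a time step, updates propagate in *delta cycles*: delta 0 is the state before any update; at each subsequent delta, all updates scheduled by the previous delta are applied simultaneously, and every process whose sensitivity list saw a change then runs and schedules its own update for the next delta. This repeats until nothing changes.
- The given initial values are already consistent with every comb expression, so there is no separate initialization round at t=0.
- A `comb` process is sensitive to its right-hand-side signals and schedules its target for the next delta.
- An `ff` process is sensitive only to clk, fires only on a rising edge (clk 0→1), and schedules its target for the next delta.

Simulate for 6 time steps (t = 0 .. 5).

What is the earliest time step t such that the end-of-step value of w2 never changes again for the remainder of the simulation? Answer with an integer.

t0.Δ0 w6=1 w0=1 clk=0 w4=1 w2=1 w5=0 w7=0 w3=0 w8=1 w1=1 w9=0
t0.Δ1 w6=1 w0=1 clk=1 w4=1 w2=1 w5=0 w7=0 w3=0 w8=1 w1=1 w9=0
t0.Δ2 w6=1 w0=1 clk=1 w4=1 w2=0 w5=0 w7=0 w3=0 w8=0 w1=1 w9=0
t0.Δ3 w6=1 w0=1 clk=1 w4=1 w2=0 w5=0 w7=0 w3=0 w8=0 w1=0 w9=0
t0.Δ4 w6=1 w0=1 clk=1 w4=1 w2=0 w5=0 w7=0 w3=0 w8=0 w1=0 w9=1
t0.Δ5 w6=1 w0=1 clk=1 w4=1 w2=0 w5=1 w7=0 w3=0 w8=0 w1=0 w9=1
t0.Δ6 w6=1 w0=1 clk=1 w4=0 w2=0 w5=1 w7=0 w3=0 w8=0 w1=0 w9=1
t1.Δ0 w6=1 w0=1 clk=1 w4=0 w2=0 w5=1 w7=0 w3=0 w8=0 w1=0 w9=1
t1.Δ1 w6=1 w0=1 clk=0 w4=0 w2=0 w5=1 w7=0 w3=0 w8=0 w1=0 w9=1
t2.Δ0 w6=1 w0=1 clk=0 w4=0 w2=0 w5=1 w7=0 w3=0 w8=0 w1=0 w9=1
t2.Δ1 w6=1 w0=1 clk=1 w4=0 w2=0 w5=1 w7=0 w3=0 w8=0 w1=0 w9=1
t2.Δ2 w6=1 w0=1 clk=1 w4=0 w2=1 w5=1 w7=0 w3=0 w8=0 w1=0 w9=1
t3.Δ0 w6=1 w0=1 clk=1 w4=0 w2=1 w5=1 w7=0 w3=0 w8=0 w1=0 w9=1
t3.Δ1 w6=1 w0=1 clk=0 w4=0 w2=1 w5=1 w7=0 w3=0 w8=0 w1=0 w9=1
t4.Δ0 w6=1 w0=1 clk=0 w4=0 w2=1 w5=1 w7=0 w3=0 w8=0 w1=0 w9=1
t4.Δ1 w6=1 w0=1 clk=1 w4=0 w2=1 w5=1 w7=0 w3=0 w8=0 w1=0 w9=1
t5.Δ0 w6=1 w0=1 clk=1 w4=0 w2=1 w5=1 w7=0 w3=0 w8=0 w1=0 w9=1
t5.Δ1 w6=1 w0=1 clk=0 w4=0 w2=1 w5=1 w7=0 w3=0 w8=0 w1=0 w9=1

2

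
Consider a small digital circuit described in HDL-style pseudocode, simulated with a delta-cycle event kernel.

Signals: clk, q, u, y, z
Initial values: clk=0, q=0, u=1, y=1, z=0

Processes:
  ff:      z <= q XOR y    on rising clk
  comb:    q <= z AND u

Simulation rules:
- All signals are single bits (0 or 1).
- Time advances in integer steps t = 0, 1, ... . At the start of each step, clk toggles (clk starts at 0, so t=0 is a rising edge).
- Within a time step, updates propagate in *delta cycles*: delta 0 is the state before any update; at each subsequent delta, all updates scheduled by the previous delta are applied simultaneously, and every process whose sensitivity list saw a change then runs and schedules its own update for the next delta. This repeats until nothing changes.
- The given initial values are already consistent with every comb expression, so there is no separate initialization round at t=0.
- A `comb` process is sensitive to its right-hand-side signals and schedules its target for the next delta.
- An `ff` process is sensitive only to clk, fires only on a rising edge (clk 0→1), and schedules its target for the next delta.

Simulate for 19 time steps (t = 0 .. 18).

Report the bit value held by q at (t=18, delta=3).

0

t0.Δ0 q=0 u=1 y=1 z=0 clk=0
t0.Δ1 q=0 u=1 y=1 z=0 clk=1
t0.Δ2 q=0 u=1 y=1 z=1 clk=1
t0.Δ3 q=1 u=1 y=1 z=1 clk=1
t1.Δ0 q=1 u=1 y=1 z=1 clk=1
t1.Δ1 q=1 u=1 y=1 z=1 clk=0
t2.Δ0 q=1 u=1 y=1 z=1 clk=0
t2.Δ1 q=1 u=1 y=1 z=1 clk=1
t2.Δ2 q=1 u=1 y=1 z=0 clk=1
t2.Δ3 q=0 u=1 y=1 z=0 clk=1
t3.Δ0 q=0 u=1 y=1 z=0 clk=1
t3.Δ1 q=0 u=1 y=1 z=0 clk=0
t4.Δ0 q=0 u=1 y=1 z=0 clk=0
t4.Δ1 q=0 u=1 y=1 z=0 clk=1
t4.Δ2 q=0 u=1 y=1 z=1 clk=1
t4.Δ3 q=1 u=1 y=1 z=1 clk=1
t5.Δ0 q=1 u=1 y=1 z=1 clk=1
t5.Δ1 q=1 u=1 y=1 z=1 clk=0
t6.Δ0 q=1 u=1 y=1 z=1 clk=0
t6.Δ1 q=1 u=1 y=1 z=1 clk=1
t6.Δ2 q=1 u=1 y=1 z=0 clk=1
t6.Δ3 q=0 u=1 y=1 z=0 clk=1
t7.Δ0 q=0 u=1 y=1 z=0 clk=1
t7.Δ1 q=0 u=1 y=1 z=0 clk=0
t8.Δ0 q=0 u=1 y=1 z=0 clk=0
t8.Δ1 q=0 u=1 y=1 z=0 clk=1
t8.Δ2 q=0 u=1 y=1 z=1 clk=1
t8.Δ3 q=1 u=1 y=1 z=1 clk=1
t9.Δ0 q=1 u=1 y=1 z=1 clk=1
t9.Δ1 q=1 u=1 y=1 z=1 clk=0
t10.Δ0 q=1 u=1 y=1 z=1 clk=0
t10.Δ1 q=1 u=1 y=1 z=1 clk=1
t10.Δ2 q=1 u=1 y=1 z=0 clk=1
t10.Δ3 q=0 u=1 y=1 z=0 clk=1
t11.Δ0 q=0 u=1 y=1 z=0 clk=1
t11.Δ1 q=0 u=1 y=1 z=0 clk=0
t12.Δ0 q=0 u=1 y=1 z=0 clk=0
t12.Δ1 q=0 u=1 y=1 z=0 clk=1
t12.Δ2 q=0 u=1 y=1 z=1 clk=1
t12.Δ3 q=1 u=1 y=1 z=1 clk=1
t13.Δ0 q=1 u=1 y=1 z=1 clk=1
t13.Δ1 q=1 u=1 y=1 z=1 clk=0
t14.Δ0 q=1 u=1 y=1 z=1 clk=0
t14.Δ1 q=1 u=1 y=1 z=1 clk=1
t14.Δ2 q=1 u=1 y=1 z=0 clk=1
t14.Δ3 q=0 u=1 y=1 z=0 clk=1
t15.Δ0 q=0 u=1 y=1 z=0 clk=1
t15.Δ1 q=0 u=1 y=1 z=0 clk=0
t16.Δ0 q=0 u=1 y=1 z=0 clk=0
t16.Δ1 q=0 u=1 y=1 z=0 clk=1
t16.Δ2 q=0 u=1 y=1 z=1 clk=1
t16.Δ3 q=1 u=1 y=1 z=1 clk=1
t17.Δ0 q=1 u=1 y=1 z=1 clk=1
t17.Δ1 q=1 u=1 y=1 z=1 clk=0
t18.Δ0 q=1 u=1 y=1 z=1 clk=0
t18.Δ1 q=1 u=1 y=1 z=1 clk=1
t18.Δ2 q=1 u=1 y=1 z=0 clk=1
t18.Δ3 q=0 u=1 y=1 z=0 clk=1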